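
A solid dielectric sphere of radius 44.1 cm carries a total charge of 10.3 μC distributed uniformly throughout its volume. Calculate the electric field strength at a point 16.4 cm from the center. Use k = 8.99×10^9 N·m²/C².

Take a concentric spherical Gaussian surface of radius r = 16.4 cm (r < R).
Only the charge within r is enclosed: Q_enc = Q·(r/R)³ = (10.3 μC)·(16.4 cm/44.1 cm)³ = 5.297e-7 C.
Gauss's law: E·4πr² = Q_enc/ε₀.
E = k|Q_enc|/r² = (8.99×10^9)(5.297×10^-7)/(0.164)² = 1.77×10^5 N/C.

|E| = 1.77×10^5 N/C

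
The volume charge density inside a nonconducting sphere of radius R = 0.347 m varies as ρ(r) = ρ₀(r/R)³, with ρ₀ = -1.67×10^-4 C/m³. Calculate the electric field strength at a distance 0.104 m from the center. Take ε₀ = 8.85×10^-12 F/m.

|E| = 8.81×10^3 V/m

By spherical symmetry E is radial; choose a Gaussian sphere of radius r = 0.104 m (r < R).
Q_enc = ∫₀^r ρ(r')·4πr'² dr' = (4πρ₀/R³) ∫₀^r r'^5 dr' = 4πρ₀ r^6/(6·R³) = -1.059e-8 C.
Applying ∮E·dA = Q_enc/ε₀ with Φ = E(4πr²):
E = |Q_enc|/(4πε₀r²) = (1.059×10^-8)/(4π·8.85×10^-12·(0.104)²) = 8.81e3 N/C.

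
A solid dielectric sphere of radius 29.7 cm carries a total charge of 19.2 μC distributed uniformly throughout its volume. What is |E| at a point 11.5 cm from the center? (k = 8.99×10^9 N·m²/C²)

By spherical symmetry E is radial; choose a Gaussian sphere of radius r = 11.5 cm (r < R).
For a uniform sphere the enclosed fraction is (r/R)³, so Q_enc = (19.2 μC)(0.115/0.297)³ = 1.115×10^-6 C.
Since E is radial and uniform over the Gaussian sphere, Φ = E·4πr² = Q_enc/ε₀.
E = k|Q_enc|/r² = (8.99×10^9)(1.115e-6)/(0.115)² = 7.58e5 N/C.

7.58×10^5 N/C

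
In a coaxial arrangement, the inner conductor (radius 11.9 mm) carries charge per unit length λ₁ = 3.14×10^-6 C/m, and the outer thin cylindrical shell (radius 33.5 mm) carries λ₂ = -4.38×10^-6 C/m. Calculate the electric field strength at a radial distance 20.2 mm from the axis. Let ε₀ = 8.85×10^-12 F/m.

By cylindrical symmetry E is radial; use a coaxial Gaussian cylinder of radius 20.2 mm and length L (between the conductors, 11.9 mm < r < 33.5 mm).
Only the inner wire is enclosed; the outer shell contributes nothing inside itself. λ_enc = λ₁ = 3.14×10^-6 C/m.
Since E is radial and uniform over the curved surface, Φ = E·2πrL = Q_enc/ε₀ = λ_enc L/ε₀.
E = |λ_enc|/(2πε₀r) = (3.14e-6)/(2π·8.85×10^-12·0.0202) = 2.80e6 N/C.

E ≈ 2.80e6 N/C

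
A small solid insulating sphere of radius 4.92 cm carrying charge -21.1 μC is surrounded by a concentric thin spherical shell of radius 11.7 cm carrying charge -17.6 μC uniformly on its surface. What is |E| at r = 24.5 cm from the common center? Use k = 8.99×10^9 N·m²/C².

Symmetry ⇒ E = E(r) r̂. Gaussian sphere of radius r = 24.5 cm (r > 11.7 cm, enclosing both).
Q_enc = (-21.1 μC) + (-17.6 μC) = -3.87×10^-5 C.
Applying ∮E·dA = Q_enc/ε₀ with Φ = E(4πr²):
E = k|Q_enc|/r² = (8.99×10^9)(3.87e-5)/(0.245)² = 5.80e6 N/C.

E ≈ 5.80×10^6 N/C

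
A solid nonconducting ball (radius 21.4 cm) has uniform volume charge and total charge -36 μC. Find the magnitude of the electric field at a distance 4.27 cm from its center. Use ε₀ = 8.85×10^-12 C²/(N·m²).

Take a concentric spherical Gaussian surface of radius r = 4.27 cm (r < R).
For a uniform sphere the enclosed fraction is (r/R)³, so Q_enc = (-36 μC)(0.0427/0.214)³ = -2.86×10^-7 C.
Gauss's law: E·4πr² = Q_enc/ε₀.
E = |Q_enc|/(4πε₀r²) = (2.86×10^-7)/(4π·8.85×10^-12·(0.0427)²) = 1.41×10^6 N/C.

E = 1.41×10^6 N/C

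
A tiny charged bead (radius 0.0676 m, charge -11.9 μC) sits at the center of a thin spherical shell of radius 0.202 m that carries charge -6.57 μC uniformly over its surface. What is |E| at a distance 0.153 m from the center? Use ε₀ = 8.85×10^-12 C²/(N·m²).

|E| ≈ 4.57e6 N/C

Use a concentric Gaussian sphere at r = 0.153 m (between the bodies, 0.0676 m < r < 0.202 m).
The shell at 0.202 m lies outside the Gaussian surface, so Q_enc = -11.9 μC = -1.19×10^-5 C.
By Gauss's law, ∮E·dA = E·4πr² = Q_enc/ε₀.
E = |Q_enc|/(4πε₀r²) = (1.19e-5)/(4π·8.85×10^-12·(0.153)²) = 4.57e6 N/C.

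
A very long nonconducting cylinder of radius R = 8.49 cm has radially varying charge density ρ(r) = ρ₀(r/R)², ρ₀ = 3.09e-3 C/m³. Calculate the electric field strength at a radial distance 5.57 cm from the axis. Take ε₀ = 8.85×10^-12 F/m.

Coaxial Gaussian cylinder, radius r = 5.57 cm, length L (r < R).
Integrating ρ over the cross-section to radius r: λ_enc = (2πρ₀/R²) ∫₀^r r'^3 dr' = 2πρ₀ r^4/(4·R²) = 6.482e-6 C/m.
Gauss's law: E·2πrL = λ_enc L/ε₀.
E = |λ_enc|/(2πε₀r) = (6.482×10^-6)/(2π·8.85×10^-12·0.0557) = 2.09×10^6 N/C.

|E| = 2.09×10^6 N/C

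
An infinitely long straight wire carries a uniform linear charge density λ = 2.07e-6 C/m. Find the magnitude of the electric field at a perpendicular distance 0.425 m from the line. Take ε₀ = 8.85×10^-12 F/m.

Take a coaxial cylindrical Gaussian surface of radius r = 0.425 m and length L.
Q_enc = λL, so λ_enc = 2.07e-6 C/m.
By Gauss's law (flux through the curved wall only), E·2πrL = λ_enc L/ε₀.
E = |λ_enc|/(2πε₀r) = (2.07×10^-6)/(2π·8.85×10^-12·0.425) = 8.76×10^4 N/C.

E = 8.76e4 V/m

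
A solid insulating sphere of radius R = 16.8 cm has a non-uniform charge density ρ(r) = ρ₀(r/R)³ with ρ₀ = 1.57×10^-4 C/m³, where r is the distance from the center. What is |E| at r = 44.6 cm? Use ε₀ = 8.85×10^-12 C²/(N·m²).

7.05×10^4 N/C

Symmetry ⇒ E = E(r) r̂. Gaussian sphere of radius r = 44.6 cm (r > R, all charge enclosed).
Q_enc = 4π ∫₀^R ρ₀(r'/R)^3 r'² dr' = 4πρ₀R³/6 = 1.559×10^-6 C.
Since E is radial and uniform over the Gaussian sphere, Φ = E·4πr² = Q_enc/ε₀.
E = |Q_enc|/(4πε₀r²) = (1.559×10^-6)/(4π·8.85×10^-12·(0.446)²) = 7.05×10^4 N/C.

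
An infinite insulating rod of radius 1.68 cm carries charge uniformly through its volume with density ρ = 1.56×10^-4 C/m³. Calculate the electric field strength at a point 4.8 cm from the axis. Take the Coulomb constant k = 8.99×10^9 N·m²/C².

Coaxial Gaussian cylinder, radius r = 4.8 cm, length L (r > 1.68 cm, full cross-section enclosed).
λ_enc = ρ·πR² = (1.56e-4)π(0.0168)² = 1.383e-7 C/m.
Applying ∮E·dA = Q_enc/ε₀ with the end caps contributing no flux:
E = 2k|λ_enc|/r = 2(8.99×10^9)(1.383×10^-7)/(0.048) = 5.18×10^4 N/C.

E ≈ 5.18e4 V/m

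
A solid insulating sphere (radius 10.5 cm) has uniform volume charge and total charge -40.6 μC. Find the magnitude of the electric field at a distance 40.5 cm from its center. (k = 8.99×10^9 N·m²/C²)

2.23e6 N/C

Take a concentric spherical Gaussian surface of radius r = 40.5 cm (r > R, so the entire charge is enclosed).
Q_enc = -40.6 μC = -4.06×10^-5 C.
Since E is radial and uniform over the Gaussian sphere, Φ = E·4πr² = Q_enc/ε₀.
E = k|Q_enc|/r² = (8.99×10^9)(4.06×10^-5)/(0.405)² = 2.23×10^6 N/C.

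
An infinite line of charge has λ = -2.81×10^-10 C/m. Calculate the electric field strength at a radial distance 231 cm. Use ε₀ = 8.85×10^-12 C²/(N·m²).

Choose a coaxial cylinder of radius r = 231 cm (arbitrary length L) as the Gaussian surface.
Q_enc = λL, so λ_enc = -2.81e-10 C/m.
By Gauss's law (flux through the curved wall only), E·2πrL = λ_enc L/ε₀.
E = |λ_enc|/(2πε₀r) = (2.81×10^-10)/(2π·8.85×10^-12·2.31) = 2.19 N/C.

2.19 V/m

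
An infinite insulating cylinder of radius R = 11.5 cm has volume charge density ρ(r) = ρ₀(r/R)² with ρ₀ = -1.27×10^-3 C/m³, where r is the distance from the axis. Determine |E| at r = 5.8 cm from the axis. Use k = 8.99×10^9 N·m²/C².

Take a coaxial cylindrical Gaussian surface of radius r = 5.8 cm and length L (r < R).
λ_enc = ∫₀^r ρ(r')·2πr' dr' = (2πρ₀/R²)·r^4/4 = -1.707×10^-6 C/m.
Gauss's law: E·2πrL = λ_enc L/ε₀.
E = 2k|λ_enc|/r = 2(8.99×10^9)(1.707e-6)/(0.058) = 5.29e5 N/C.

|E| = 5.29×10^5 N/C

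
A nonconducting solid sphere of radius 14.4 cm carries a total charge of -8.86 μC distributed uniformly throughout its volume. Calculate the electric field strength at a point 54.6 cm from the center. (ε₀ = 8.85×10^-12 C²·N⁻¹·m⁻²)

E = 2.67e5 N/C

Symmetry ⇒ E = E(r) r̂. Gaussian sphere of radius r = 54.6 cm (r > R, so the entire charge is enclosed).
Q_enc = -8.86 μC = -8.86×10^-6 C.
Applying ∮E·dA = Q_enc/ε₀ with Φ = E(4πr²):
E = |Q_enc|/(4πε₀r²) = (8.86×10^-6)/(4π·8.85×10^-12·(0.546)²) = 2.67×10^5 N/C.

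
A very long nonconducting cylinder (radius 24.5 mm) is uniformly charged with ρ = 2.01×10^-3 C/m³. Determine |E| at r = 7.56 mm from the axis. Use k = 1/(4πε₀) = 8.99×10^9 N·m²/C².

E ≈ 8.58×10^5 N/C

Take a coaxial cylindrical Gaussian surface of radius r = 7.56 mm and length L (r < R).
Enclosed charge per unit length: λ_enc = ρ·πr² = (2.01×10^-3)π(0.00756)² = 3.609e-7 C/m.
Gauss's law: E·2πrL = λ_enc L/ε₀.
E = 2k|λ_enc|/r = 2(8.99×10^9)(3.609×10^-7)/(0.00756) = 8.58×10^5 N/C.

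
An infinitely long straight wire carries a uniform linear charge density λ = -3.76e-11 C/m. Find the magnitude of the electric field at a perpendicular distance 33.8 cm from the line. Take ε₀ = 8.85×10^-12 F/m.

E ≈ 2 V/m

Choose a coaxial cylinder of radius r = 33.8 cm (arbitrary length L) as the Gaussian surface.
Q_enc = λL, so λ_enc = -3.76×10^-11 C/m.
Applying ∮E·dA = Q_enc/ε₀ with the end caps contributing no flux:
E = |λ_enc|/(2πε₀r) = (3.76×10^-11)/(2π·8.85×10^-12·0.338) = 2 N/C.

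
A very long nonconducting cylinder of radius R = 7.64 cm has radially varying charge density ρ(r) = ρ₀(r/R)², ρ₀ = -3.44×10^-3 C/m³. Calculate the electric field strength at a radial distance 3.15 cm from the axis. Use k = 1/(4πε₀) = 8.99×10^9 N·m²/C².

|E| ≈ 5.20e5 N/C

Choose a coaxial cylinder of radius r = 3.15 cm (arbitrary length L) as the Gaussian surface (r < R).
Integrating ρ over the cross-section to radius r: λ_enc = (2πρ₀/R²) ∫₀^r r'^3 dr' = 2πρ₀ r^4/(4·R²) = -9.115×10^-7 C/m.
Applying ∮E·dA = Q_enc/ε₀ with the end caps contributing no flux:
E = 2k|λ_enc|/r = 2(8.99×10^9)(9.115×10^-7)/(0.0315) = 5.20e5 N/C.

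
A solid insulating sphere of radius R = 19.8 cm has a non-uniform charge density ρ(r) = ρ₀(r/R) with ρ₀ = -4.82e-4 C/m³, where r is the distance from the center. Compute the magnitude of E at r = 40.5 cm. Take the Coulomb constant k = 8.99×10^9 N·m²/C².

By spherical symmetry E is radial; choose a Gaussian sphere of radius r = 40.5 cm (r > R, all charge enclosed).
Q_enc = 4π ∫₀^R ρ₀(r'/R)^1 r'² dr' = 4πρ₀R³/4 = -1.175×10^-5 C.
Gauss's law: E·4πr² = Q_enc/ε₀.
E = k|Q_enc|/r² = (8.99×10^9)(1.175×10^-5)/(0.405)² = 6.44e5 N/C.

6.44e5 V/m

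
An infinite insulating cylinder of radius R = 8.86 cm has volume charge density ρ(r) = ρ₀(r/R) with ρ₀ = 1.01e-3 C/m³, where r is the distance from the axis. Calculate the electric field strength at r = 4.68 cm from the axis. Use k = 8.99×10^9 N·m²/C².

E ≈ 9.40×10^5 N/C

Take a coaxial cylindrical Gaussian surface of radius r = 4.68 cm and length L (r < R).
λ_enc = ∫₀^r ρ(r')·2πr' dr' = (2πρ₀/R)·r^3/3 = 2.447×10^-6 C/m.
Applying ∮E·dA = Q_enc/ε₀ with the end caps contributing no flux:
E = 2k|λ_enc|/r = 2(8.99×10^9)(2.447×10^-6)/(0.0468) = 9.40×10^5 N/C.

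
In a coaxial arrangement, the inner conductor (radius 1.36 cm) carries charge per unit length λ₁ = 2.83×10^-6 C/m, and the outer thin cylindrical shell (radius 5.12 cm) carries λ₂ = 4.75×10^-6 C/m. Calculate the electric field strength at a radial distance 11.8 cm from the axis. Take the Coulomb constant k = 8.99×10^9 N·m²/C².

Coaxial Gaussian cylinder, radius r = 11.8 cm, length L (r > 5.12 cm, enclosing both).
λ_enc = λ₁ + λ₂ = (2.83×10^-6) + (4.75×10^-6) = 7.58×10^-6 C/m.
Gauss's law: E·2πrL = λ_enc L/ε₀.
E = 2k|λ_enc|/r = 2(8.99×10^9)(7.58×10^-6)/(0.118) = 1.15×10^6 N/C.

E ≈ 1.15×10^6 N/C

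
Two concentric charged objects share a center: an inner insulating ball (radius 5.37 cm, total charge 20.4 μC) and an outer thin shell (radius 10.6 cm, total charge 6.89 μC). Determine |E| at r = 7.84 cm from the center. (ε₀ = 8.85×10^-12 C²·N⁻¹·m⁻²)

2.98×10^7 N/C

By spherical symmetry E is radial; choose a Gaussian sphere of radius r = 7.84 cm (between the bodies, 5.37 cm < r < 10.6 cm).
The shell at 10.6 cm lies outside the Gaussian surface, so Q_enc = 20.4 μC = 2.04e-5 C.
By Gauss's law, ∮E·dA = E·4πr² = Q_enc/ε₀.
E = |Q_enc|/(4πε₀r²) = (2.04e-5)/(4π·8.85×10^-12·(0.0784)²) = 2.98×10^7 N/C.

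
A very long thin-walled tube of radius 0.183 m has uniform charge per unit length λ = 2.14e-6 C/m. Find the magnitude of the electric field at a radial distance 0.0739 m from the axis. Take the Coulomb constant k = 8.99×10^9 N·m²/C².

|E| = 0 N/C

By cylindrical symmetry E is radial; use a coaxial Gaussian cylinder of radius 0.0739 m and length L (r < 0.183 m, inside the shell).
No charge is enclosed, so Gauss's law gives E·2πrL = 0 ⇒ E = 0.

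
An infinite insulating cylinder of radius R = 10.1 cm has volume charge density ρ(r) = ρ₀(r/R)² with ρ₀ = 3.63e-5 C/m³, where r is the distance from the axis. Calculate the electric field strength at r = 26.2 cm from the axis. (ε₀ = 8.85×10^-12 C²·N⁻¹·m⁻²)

Coaxial Gaussian cylinder, radius r = 26.2 cm, length L (r > R, full charge per length enclosed).
λ_enc = 2π ∫₀^R ρ₀(r'/R)^2 r' dr' = 2πρ₀R²/4 = 5.817×10^-7 C/m.
Since E is radial and uniform over the curved surface, Φ = E·2πrL = Q_enc/ε₀ = λ_enc L/ε₀.
E = |λ_enc|/(2πε₀r) = (5.817e-7)/(2π·8.85×10^-12·0.262) = 3.99e4 N/C.

|E| ≈ 3.99×10^4 N/C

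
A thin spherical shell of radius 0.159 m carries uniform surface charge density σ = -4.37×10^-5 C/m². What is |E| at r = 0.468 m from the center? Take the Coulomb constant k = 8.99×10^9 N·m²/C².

Use a concentric Gaussian sphere at r = 0.468 m (r > 0.159 m).
The entire shell is enclosed: Q_enc = σ·4πR² = (-4.37e-5)·4π·(0.159)² = -1.388×10^-5 C.
Applying ∮E·dA = Q_enc/ε₀ with Φ = E(4πr²):
E = k|Q_enc|/r² = (8.99×10^9)(1.388×10^-5)/(0.468)² = 5.70×10^5 N/C.

|E| = 5.70×10^5 V/m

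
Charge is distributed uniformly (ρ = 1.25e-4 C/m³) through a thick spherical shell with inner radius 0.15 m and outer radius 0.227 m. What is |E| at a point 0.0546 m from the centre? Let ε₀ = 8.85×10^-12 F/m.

Take a concentric spherical Gaussian surface of radius r = 0.0546 m (r < 0.15 m, inside the empty cavity).
Q_enc = 0 (all charge lies at larger r); Gauss's law gives E = 0.

E = 0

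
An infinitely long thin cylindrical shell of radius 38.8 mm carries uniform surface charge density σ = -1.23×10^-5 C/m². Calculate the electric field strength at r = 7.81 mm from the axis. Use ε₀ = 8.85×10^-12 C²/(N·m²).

By cylindrical symmetry E is radial; use a coaxial Gaussian cylinder of radius 7.81 mm and length L (r < 38.8 mm, inside the shell).
No charge is enclosed, so Gauss's law gives E·2πrL = 0 ⇒ E = 0.

E = 0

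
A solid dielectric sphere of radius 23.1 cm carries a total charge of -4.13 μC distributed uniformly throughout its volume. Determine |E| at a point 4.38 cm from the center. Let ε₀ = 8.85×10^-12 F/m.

Symmetry ⇒ E = E(r) r̂. Gaussian sphere of radius r = 4.38 cm (r < R).
For a uniform sphere the enclosed fraction is (r/R)³, so Q_enc = (-4.13 μC)(0.0438/0.231)³ = -2.815×10^-8 C.
By Gauss's law, ∮E·dA = E·4πr² = Q_enc/ε₀.
E = |Q_enc|/(4πε₀r²) = (2.815×10^-8)/(4π·8.85×10^-12·(0.0438)²) = 1.32×10^5 N/C.

E ≈ 1.32×10^5 V/m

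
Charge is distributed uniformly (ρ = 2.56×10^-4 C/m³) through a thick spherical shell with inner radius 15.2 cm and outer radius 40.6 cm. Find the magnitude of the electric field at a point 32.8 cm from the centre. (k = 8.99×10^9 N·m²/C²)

By spherical symmetry E is radial; choose a Gaussian sphere of radius r = 32.8 cm (within the shell material, 15.2 cm < r < 40.6 cm).
Enclosed charge is the volume from a to r: Q_enc = (4π/3)ρ(r³ − a³) = 3.407×10^-5 C.
By Gauss's law, ∮E·dA = E·4πr² = Q_enc/ε₀.
E = k|Q_enc|/r² = (8.99×10^9)(3.407×10^-5)/(0.328)² = 2.85×10^6 N/C.

|E| ≈ 2.85×10^6 V/m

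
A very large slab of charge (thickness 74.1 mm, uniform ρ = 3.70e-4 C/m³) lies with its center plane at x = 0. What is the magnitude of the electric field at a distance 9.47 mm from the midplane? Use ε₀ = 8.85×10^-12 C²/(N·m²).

By symmetry E is perpendicular to the slab. A Gaussian pillbox from −9.47 mm to +9.47 mm (face area A) lies entirely within the slab.
Q_enc = ρ·(2x)·A and flux = 2EA, so 2EA = 2ρxA/ε₀ ⇒ E = |ρ|x/ε₀.
E = (3.70e-4)(0.00947)/(8.85×10^-12) = 3.96×10^5 N/C.

3.96×10^5 N/C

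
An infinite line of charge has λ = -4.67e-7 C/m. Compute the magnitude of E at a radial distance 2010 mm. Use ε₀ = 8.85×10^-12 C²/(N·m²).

Choose a coaxial cylinder of radius r = 2010 mm (arbitrary length L) as the Gaussian surface.
Q_enc = λL, so λ_enc = -4.67e-7 C/m.
Applying ∮E·dA = Q_enc/ε₀ with the end caps contributing no flux:
E = |λ_enc|/(2πε₀r) = (4.67e-7)/(2π·8.85×10^-12·2.01) = 4.18×10^3 N/C.

|E| = 4.18×10^3 N/C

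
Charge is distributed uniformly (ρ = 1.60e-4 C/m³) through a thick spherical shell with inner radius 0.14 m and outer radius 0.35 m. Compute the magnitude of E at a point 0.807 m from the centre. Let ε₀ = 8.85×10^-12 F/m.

Use a concentric Gaussian sphere at r = 0.807 m (r > 0.35 m, enclosing the whole shell).
Q_enc = ρ·(4π/3)(b³ − a³) = (1.60×10^-4)·(4π/3)·((0.35)³ − (0.14)³) = 2.69×10^-5 C.
Gauss's law: E·4πr² = Q_enc/ε₀.
E = |Q_enc|/(4πε₀r²) = (2.69e-5)/(4π·8.85×10^-12·(0.807)²) = 3.71×10^5 N/C.

|E| = 3.71×10^5 N/C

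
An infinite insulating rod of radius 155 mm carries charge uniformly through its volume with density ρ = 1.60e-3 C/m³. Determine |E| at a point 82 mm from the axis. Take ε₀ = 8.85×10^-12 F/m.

Take a coaxial cylindrical Gaussian surface of radius r = 82 mm and length L (r < R).
Charge inside radius r per length L is ρ·πr²·L, so λ_enc = ρπr² = 3.38×10^-5 C/m.
Applying ∮E·dA = Q_enc/ε₀ with the end caps contributing no flux:
E = |λ_enc|/(2πε₀r) = (3.38×10^-5)/(2π·8.85×10^-12·0.082) = 7.41×10^6 N/C.

|E| = 7.41e6 V/m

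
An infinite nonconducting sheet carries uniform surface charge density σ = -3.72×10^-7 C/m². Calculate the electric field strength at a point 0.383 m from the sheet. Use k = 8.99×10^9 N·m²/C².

Choose a cylindrical pillbox piercing the sheet, end faces (area A) parallel to it.
Flux Φ = 2EA and Q_enc = σA, so 2EA = σA/ε₀ ⇒ E = |σ|/(2ε₀), independent of distance.
E = 2πk|σ| = 2π(8.99×10^9)(3.72e-7) = 2.10×10^4 N/C.

E = 2.10e4 N/C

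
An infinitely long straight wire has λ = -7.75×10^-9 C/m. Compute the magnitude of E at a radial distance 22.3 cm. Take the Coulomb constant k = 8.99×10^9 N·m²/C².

By cylindrical symmetry E is radial; use a coaxial Gaussian cylinder of radius 22.3 cm and length L.
Q_enc = λL, so λ_enc = -7.75×10^-9 C/m.
Applying ∮E·dA = Q_enc/ε₀ with the end caps contributing no flux:
E = 2k|λ_enc|/r = 2(8.99×10^9)(7.75e-9)/(0.223) = 625 N/C.

|E| = 625 N/C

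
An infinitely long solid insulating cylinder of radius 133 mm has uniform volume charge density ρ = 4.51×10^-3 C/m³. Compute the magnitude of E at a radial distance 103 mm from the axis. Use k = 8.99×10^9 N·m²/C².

Choose a coaxial cylinder of radius r = 103 mm (arbitrary length L) as the Gaussian surface (r < R).
Charge inside radius r per length L is ρ·πr²·L, so λ_enc = ρπr² = 1.503×10^-4 C/m.
By Gauss's law (flux through the curved wall only), E·2πrL = λ_enc L/ε₀.
E = 2k|λ_enc|/r = 2(8.99×10^9)(1.503×10^-4)/(0.103) = 2.62×10^7 N/C.

|E| ≈ 2.62×10^7 V/m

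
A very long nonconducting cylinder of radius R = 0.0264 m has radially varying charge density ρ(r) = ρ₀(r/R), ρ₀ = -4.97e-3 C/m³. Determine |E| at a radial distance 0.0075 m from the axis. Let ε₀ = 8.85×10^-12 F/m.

Coaxial Gaussian cylinder, radius r = 0.0075 m, length L (r < R).
Integrating ρ over the cross-section to radius r: λ_enc = (2πρ₀/R) ∫₀^r r'^2 dr' = 2πρ₀ r^3/(3·R) = -1.663e-7 C/m.
Since E is radial and uniform over the curved surface, Φ = E·2πrL = Q_enc/ε₀ = λ_enc L/ε₀.
E = |λ_enc|/(2πε₀r) = (1.663×10^-7)/(2π·8.85×10^-12·0.0075) = 3.99×10^5 N/C.

E = 3.99e5 V/m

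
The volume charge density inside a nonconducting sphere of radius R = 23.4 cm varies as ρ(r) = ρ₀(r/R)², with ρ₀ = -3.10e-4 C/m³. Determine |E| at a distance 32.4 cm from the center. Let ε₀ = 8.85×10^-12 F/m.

Use a concentric Gaussian sphere at r = 32.4 cm (r > R, all charge enclosed).
Q_enc = 4π ∫₀^R ρ₀(r'/R)^2 r'² dr' = 4πρ₀R³/5 = -9.983×10^-6 C.
Applying ∮E·dA = Q_enc/ε₀ with Φ = E(4πr²):
E = |Q_enc|/(4πε₀r²) = (9.983×10^-6)/(4π·8.85×10^-12·(0.324)²) = 8.55×10^5 N/C.

|E| = 8.55×10^5 V/m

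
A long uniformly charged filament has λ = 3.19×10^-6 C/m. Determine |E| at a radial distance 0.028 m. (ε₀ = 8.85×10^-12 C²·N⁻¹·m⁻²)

2.05×10^6 V/m

Take a coaxial cylindrical Gaussian surface of radius r = 0.028 m and length L.
Q_enc = λL, so λ_enc = 3.19e-6 C/m.
Since E is radial and uniform over the curved surface, Φ = E·2πrL = Q_enc/ε₀ = λ_enc L/ε₀.
E = |λ_enc|/(2πε₀r) = (3.19e-6)/(2π·8.85×10^-12·0.028) = 2.05e6 N/C.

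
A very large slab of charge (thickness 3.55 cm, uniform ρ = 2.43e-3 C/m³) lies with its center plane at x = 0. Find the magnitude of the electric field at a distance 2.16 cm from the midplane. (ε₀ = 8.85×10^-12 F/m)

|E| = 4.87×10^6 V/m

The point |x| = 2.16 cm lies outside the slab (half-thickness 0.01775 m). A symmetric pillbox spanning the full slab encloses Q_enc = ρ·d·A.
Flux = 2EA ⇒ E = |ρ|d/(2ε₀), independent of distance outside.
E = (2.43×10^-3)(0.0355)/(2·8.85×10^-12) = 4.87×10^6 N/C.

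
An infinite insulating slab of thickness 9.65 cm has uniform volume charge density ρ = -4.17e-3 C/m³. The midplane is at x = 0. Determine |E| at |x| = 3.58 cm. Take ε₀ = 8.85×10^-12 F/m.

|E| = 1.69e7 V/m

By symmetry E is perpendicular to the slab. A Gaussian pillbox from −3.58 cm to +3.58 cm (face area A) lies entirely within the slab.
Q_enc = ρ·(2x)·A and flux = 2EA, so 2EA = 2ρxA/ε₀ ⇒ E = |ρ|x/ε₀.
E = (4.17e-3)(0.0358)/(8.85×10^-12) = 1.69×10^7 N/C.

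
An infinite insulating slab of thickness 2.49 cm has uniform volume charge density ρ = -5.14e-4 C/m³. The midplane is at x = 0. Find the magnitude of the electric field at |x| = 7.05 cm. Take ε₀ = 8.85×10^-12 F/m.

The point |x| = 7.05 cm lies outside the slab (half-thickness 0.01245 m). A symmetric pillbox spanning the full slab encloses Q_enc = ρ·d·A.
Flux = 2EA ⇒ E = |ρ|d/(2ε₀), independent of distance outside.
E = (5.14×10^-4)(0.0249)/(2·8.85×10^-12) = 7.23e5 N/C.

|E| = 7.23×10^5 N/C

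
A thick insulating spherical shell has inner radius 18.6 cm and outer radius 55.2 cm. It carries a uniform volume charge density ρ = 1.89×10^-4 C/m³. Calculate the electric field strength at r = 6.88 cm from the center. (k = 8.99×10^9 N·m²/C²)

E = 0 (no enclosed charge)

Use a concentric Gaussian sphere at r = 6.88 cm (r < 18.6 cm, inside the empty cavity).
No charge is enclosed, so by Gauss's law E·4πr² = 0 ⇒ E = 0.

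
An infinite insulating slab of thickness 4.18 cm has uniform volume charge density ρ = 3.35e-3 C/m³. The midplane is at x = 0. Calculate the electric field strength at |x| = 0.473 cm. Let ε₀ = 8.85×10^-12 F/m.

By symmetry E is perpendicular to the slab. A Gaussian pillbox from −0.473 cm to +0.473 cm (face area A) lies entirely within the slab.
Q_enc = ρ·(2x)·A and flux = 2EA, so 2EA = 2ρxA/ε₀ ⇒ E = |ρ|x/ε₀.
E = (3.35×10^-3)(0.00473)/(8.85×10^-12) = 1.79×10^6 N/C.

|E| = 1.79×10^6 V/m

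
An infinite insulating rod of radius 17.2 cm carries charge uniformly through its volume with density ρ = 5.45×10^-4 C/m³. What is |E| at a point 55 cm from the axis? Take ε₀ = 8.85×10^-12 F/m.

Coaxial Gaussian cylinder, radius r = 55 cm, length L (r > 17.2 cm, full cross-section enclosed).
λ_enc = ρ·πR² = (5.45×10^-4)π(0.172)² = 5.065×10^-5 C/m.
Since E is radial and uniform over the curved surface, Φ = E·2πrL = Q_enc/ε₀ = λ_enc L/ε₀.
E = |λ_enc|/(2πε₀r) = (5.065×10^-5)/(2π·8.85×10^-12·0.55) = 1.66e6 N/C.

|E| = 1.66×10^6 N/C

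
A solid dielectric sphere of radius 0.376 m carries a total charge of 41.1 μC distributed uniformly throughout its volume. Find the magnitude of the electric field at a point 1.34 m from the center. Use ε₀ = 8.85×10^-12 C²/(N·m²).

Symmetry ⇒ E = E(r) r̂. Gaussian sphere of radius r = 1.34 m (r > R, so the entire charge is enclosed).
Q_enc = 41.1 μC = 4.11e-5 C.
Gauss's law: E·4πr² = Q_enc/ε₀.
E = |Q_enc|/(4πε₀r²) = (4.11×10^-5)/(4π·8.85×10^-12·(1.34)²) = 2.06×10^5 N/C.

|E| = 2.06×10^5 N/C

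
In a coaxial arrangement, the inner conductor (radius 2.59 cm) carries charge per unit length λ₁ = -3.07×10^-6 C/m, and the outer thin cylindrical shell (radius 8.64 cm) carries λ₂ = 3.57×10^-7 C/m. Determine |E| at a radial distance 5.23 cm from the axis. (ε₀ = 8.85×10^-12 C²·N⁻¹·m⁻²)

|E| ≈ 1.06×10^6 V/m

Take a coaxial cylindrical Gaussian surface of radius r = 5.23 cm and length L (between the conductors, 2.59 cm < r < 8.64 cm).
The shell at 8.64 cm lies outside the Gaussian surface, so λ_enc = λ₁ = -3.07e-6 C/m.
By Gauss's law (flux through the curved wall only), E·2πrL = λ_enc L/ε₀.
E = |λ_enc|/(2πε₀r) = (3.07e-6)/(2π·8.85×10^-12·0.0523) = 1.06×10^6 N/C.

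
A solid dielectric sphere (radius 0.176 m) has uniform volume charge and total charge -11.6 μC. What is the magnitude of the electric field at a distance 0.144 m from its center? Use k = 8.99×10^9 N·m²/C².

E ≈ 2.75×10^6 N/C

Take a concentric spherical Gaussian surface of radius r = 0.144 m (r < R).
Only the charge within r is enclosed: Q_enc = Q·(r/R)³ = (-11.6 μC)·(0.144 m/0.176 m)³ = -6.353×10^-6 C.
Applying ∮E·dA = Q_enc/ε₀ with Φ = E(4πr²):
E = k|Q_enc|/r² = (8.99×10^9)(6.353×10^-6)/(0.144)² = 2.75×10^6 N/C.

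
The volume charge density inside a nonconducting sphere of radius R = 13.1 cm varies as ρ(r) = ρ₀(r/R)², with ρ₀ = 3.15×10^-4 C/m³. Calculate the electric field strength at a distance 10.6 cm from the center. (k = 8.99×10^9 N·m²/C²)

By spherical symmetry E is radial; choose a Gaussian sphere of radius r = 10.6 cm (r < R).
Integrate the density: Q_enc = 4π ∫₀^r ρ₀(r'/R)^2 r'² dr' = 4πρ₀ r^5/(5·R²) = 6.174×10^-7 C.
Applying ∮E·dA = Q_enc/ε₀ with Φ = E(4πr²):
E = k|Q_enc|/r² = (8.99×10^9)(6.174×10^-7)/(0.106)² = 4.94×10^5 N/C.

4.94e5 N/C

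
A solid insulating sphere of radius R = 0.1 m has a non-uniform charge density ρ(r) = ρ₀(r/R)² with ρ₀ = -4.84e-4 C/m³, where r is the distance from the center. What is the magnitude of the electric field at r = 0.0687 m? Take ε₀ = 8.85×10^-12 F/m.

Take a concentric spherical Gaussian surface of radius r = 0.0687 m (r < R).
Q_enc = ∫₀^r ρ(r')·4πr'² dr' = (4πρ₀/R²) ∫₀^r r'^4 dr' = 4πρ₀ r^5/(5·R²) = -1.862×10^-7 C.
Applying ∮E·dA = Q_enc/ε₀ with Φ = E(4πr²):
E = |Q_enc|/(4πε₀r²) = (1.862×10^-7)/(4π·8.85×10^-12·(0.0687)²) = 3.55×10^5 N/C.

3.55×10^5 N/C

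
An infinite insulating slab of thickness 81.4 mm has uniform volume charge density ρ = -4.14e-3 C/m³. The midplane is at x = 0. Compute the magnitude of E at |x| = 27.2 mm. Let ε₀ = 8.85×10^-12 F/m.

E ≈ 1.27×10^7 N/C

By symmetry E is perpendicular to the slab. A Gaussian pillbox from −27.2 mm to +27.2 mm (face area A) lies entirely within the slab.
Q_enc = ρ·(2x)·A and flux = 2EA, so 2EA = 2ρxA/ε₀ ⇒ E = |ρ|x/ε₀.
E = (4.14×10^-3)(0.0272)/(8.85×10^-12) = 1.27×10^7 N/C.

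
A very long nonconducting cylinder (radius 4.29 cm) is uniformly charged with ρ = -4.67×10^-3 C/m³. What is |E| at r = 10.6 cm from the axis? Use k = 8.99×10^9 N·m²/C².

Take a coaxial cylindrical Gaussian surface of radius r = 10.6 cm and length L (r > 4.29 cm, full cross-section enclosed).
λ_enc = ρ·πR² = (-4.67×10^-3)π(0.0429)² = -2.70×10^-5 C/m.
Applying ∮E·dA = Q_enc/ε₀ with the end caps contributing no flux:
E = 2k|λ_enc|/r = 2(8.99×10^9)(2.70e-5)/(0.106) = 4.58e6 N/C.

|E| = 4.58×10^6 V/m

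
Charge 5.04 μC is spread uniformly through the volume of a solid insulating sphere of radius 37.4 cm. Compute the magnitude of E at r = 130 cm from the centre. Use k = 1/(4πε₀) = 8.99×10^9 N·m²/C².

|E| = 2.68e4 N/C

Symmetry ⇒ E = E(r) r̂. Gaussian sphere of radius r = 130 cm (r > R, so the entire charge is enclosed).
Q_enc = 5.04 μC = 5.04×10^-6 C.
Gauss's law: E·4πr² = Q_enc/ε₀.
E = k|Q_enc|/r² = (8.99×10^9)(5.04e-6)/(1.3)² = 2.68×10^4 N/C.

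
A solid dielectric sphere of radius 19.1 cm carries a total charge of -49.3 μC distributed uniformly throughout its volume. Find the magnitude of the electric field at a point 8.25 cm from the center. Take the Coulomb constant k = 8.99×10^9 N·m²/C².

Take a concentric spherical Gaussian surface of radius r = 8.25 cm (r < R).
Only the charge within r is enclosed: Q_enc = Q·(r/R)³ = (-49.3 μC)·(8.25 cm/19.1 cm)³ = -3.973e-6 C.
Gauss's law: E·4πr² = Q_enc/ε₀.
E = k|Q_enc|/r² = (8.99×10^9)(3.973×10^-6)/(0.0825)² = 5.25e6 N/C.

|E| ≈ 5.25e6 N/C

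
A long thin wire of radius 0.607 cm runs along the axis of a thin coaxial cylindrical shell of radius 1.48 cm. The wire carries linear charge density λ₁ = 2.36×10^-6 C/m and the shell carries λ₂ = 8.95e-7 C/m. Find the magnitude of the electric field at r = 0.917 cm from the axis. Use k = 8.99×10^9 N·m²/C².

4.63×10^6 N/C

Coaxial Gaussian cylinder, radius r = 0.917 cm, length L (between the conductors, 0.607 cm < r < 1.48 cm).
The shell at 1.48 cm lies outside the Gaussian surface, so λ_enc = λ₁ = 2.36×10^-6 C/m.
Since E is radial and uniform over the curved surface, Φ = E·2πrL = Q_enc/ε₀ = λ_enc L/ε₀.
E = 2k|λ_enc|/r = 2(8.99×10^9)(2.36e-6)/(0.00917) = 4.63×10^6 N/C.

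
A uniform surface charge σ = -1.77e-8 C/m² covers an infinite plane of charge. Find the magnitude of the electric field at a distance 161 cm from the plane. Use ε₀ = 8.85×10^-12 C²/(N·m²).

By planar symmetry E is perpendicular to the sheet and uniform; use a Gaussian pillbox with flat faces of area A on each side of the sheet.
Flux Φ = 2EA and Q_enc = σA, so 2EA = σA/ε₀ ⇒ E = |σ|/(2ε₀), independent of distance.
E = |σ|/(2ε₀) = (1.77e-8)/(2·8.85×10^-12) = 1.00×10^3 N/C.

|E| ≈ 1.00×10^3 V/m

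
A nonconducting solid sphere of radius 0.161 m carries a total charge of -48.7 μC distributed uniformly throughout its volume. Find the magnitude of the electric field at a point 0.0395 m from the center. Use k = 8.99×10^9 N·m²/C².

E = 4.14×10^6 V/m

Use a concentric Gaussian sphere at r = 0.0395 m (r < R).
For a uniform sphere the enclosed fraction is (r/R)³, so Q_enc = (-48.7 μC)(0.0395/0.161)³ = -7.192×10^-7 C.
By Gauss's law, ∮E·dA = E·4πr² = Q_enc/ε₀.
E = k|Q_enc|/r² = (8.99×10^9)(7.192e-7)/(0.0395)² = 4.14×10^6 N/C.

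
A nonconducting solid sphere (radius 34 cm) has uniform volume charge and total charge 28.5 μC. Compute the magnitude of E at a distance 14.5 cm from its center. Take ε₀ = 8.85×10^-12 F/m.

Take a concentric spherical Gaussian surface of radius r = 14.5 cm (r < R).
Only the charge within r is enclosed: Q_enc = Q·(r/R)³ = (28.5 μC)·(14.5 cm/34 cm)³ = 2.211e-6 C.
Applying ∮E·dA = Q_enc/ε₀ with Φ = E(4πr²):
E = |Q_enc|/(4πε₀r²) = (2.211e-6)/(4π·8.85×10^-12·(0.145)²) = 9.45×10^5 N/C.

|E| = 9.45×10^5 V/m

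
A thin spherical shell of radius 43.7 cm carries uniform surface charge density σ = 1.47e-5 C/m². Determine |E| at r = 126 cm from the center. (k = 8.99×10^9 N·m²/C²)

2.00×10^5 N/C

Symmetry ⇒ E = E(r) r̂. Gaussian sphere of radius r = 126 cm (r > 43.7 cm).
The entire shell is enclosed: Q_enc = σ·4πR² = (1.47×10^-5)·4π·(0.437)² = 3.528×10^-5 C.
By Gauss's law, ∮E·dA = E·4πr² = Q_enc/ε₀.
E = k|Q_enc|/r² = (8.99×10^9)(3.528×10^-5)/(1.26)² = 2.00e5 N/C.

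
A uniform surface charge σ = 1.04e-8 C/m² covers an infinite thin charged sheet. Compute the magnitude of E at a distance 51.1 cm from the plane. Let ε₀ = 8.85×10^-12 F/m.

588 N/C

Choose a cylindrical pillbox piercing the sheet, end faces (area A) parallel to it.
Only the two end caps contribute flux: Φ = 2EA. With Q_enc = σA, Gauss's law gives E = |σ|/(2ε₀).
E = |σ|/(2ε₀) = (1.04×10^-8)/(2·8.85×10^-12) = 588 N/C.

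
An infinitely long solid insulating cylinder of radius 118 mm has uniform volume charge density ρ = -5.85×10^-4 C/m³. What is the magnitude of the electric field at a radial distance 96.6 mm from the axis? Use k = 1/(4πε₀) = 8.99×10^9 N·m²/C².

Choose a coaxial cylinder of radius r = 96.6 mm (arbitrary length L) as the Gaussian surface (r < R).
Enclosed charge per unit length: λ_enc = ρ·πr² = (-5.85×10^-4)π(0.0966)² = -1.715×10^-5 C/m.
Gauss's law: E·2πrL = λ_enc L/ε₀.
E = 2k|λ_enc|/r = 2(8.99×10^9)(1.715×10^-5)/(0.0966) = 3.19e6 N/C.

E = 3.19×10^6 V/m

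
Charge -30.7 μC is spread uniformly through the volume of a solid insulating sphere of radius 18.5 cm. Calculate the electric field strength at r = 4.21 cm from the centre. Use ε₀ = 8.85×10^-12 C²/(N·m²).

E = 1.84×10^6 N/C

Use a concentric Gaussian sphere at r = 4.21 cm (r < R).
Only the charge within r is enclosed: Q_enc = Q·(r/R)³ = (-30.7 μC)·(4.21 cm/18.5 cm)³ = -3.618e-7 C.
Gauss's law: E·4πr² = Q_enc/ε₀.
E = |Q_enc|/(4πε₀r²) = (3.618×10^-7)/(4π·8.85×10^-12·(0.0421)²) = 1.84×10^6 N/C.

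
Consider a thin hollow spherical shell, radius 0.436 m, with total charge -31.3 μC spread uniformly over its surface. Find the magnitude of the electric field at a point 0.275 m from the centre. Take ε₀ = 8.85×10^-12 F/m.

|E| = 0 N/C

Symmetry ⇒ E = E(r) r̂. Gaussian sphere of radius r = 0.275 m (inside the shell, r < 0.436 m).
All the charge is outside the Gaussian surface: Q_enc = 0, hence E = 0 everywhere inside the shell.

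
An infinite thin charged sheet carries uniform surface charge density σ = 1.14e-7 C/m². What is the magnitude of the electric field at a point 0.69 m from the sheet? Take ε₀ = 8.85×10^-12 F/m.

6.44e3 N/C

By planar symmetry E is perpendicular to the sheet and uniform; use a Gaussian pillbox with flat faces of area A on each side of the sheet.
Only the two end caps contribute flux: Φ = 2EA. With Q_enc = σA, Gauss's law gives E = |σ|/(2ε₀).
E = |σ|/(2ε₀) = (1.14×10^-7)/(2·8.85×10^-12) = 6.44×10^3 N/C.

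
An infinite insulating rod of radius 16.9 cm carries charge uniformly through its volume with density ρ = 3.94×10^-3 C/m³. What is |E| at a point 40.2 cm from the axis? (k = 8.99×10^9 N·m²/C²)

E ≈ 1.58e7 V/m

By cylindrical symmetry E is radial; use a coaxial Gaussian cylinder of radius 40.2 cm and length L (r > 16.9 cm, full cross-section enclosed).
λ_enc = ρ·πR² = (3.94×10^-3)π(0.169)² = 3.535×10^-4 C/m.
Since E is radial and uniform over the curved surface, Φ = E·2πrL = Q_enc/ε₀ = λ_enc L/ε₀.
E = 2k|λ_enc|/r = 2(8.99×10^9)(3.535e-4)/(0.402) = 1.58e7 N/C.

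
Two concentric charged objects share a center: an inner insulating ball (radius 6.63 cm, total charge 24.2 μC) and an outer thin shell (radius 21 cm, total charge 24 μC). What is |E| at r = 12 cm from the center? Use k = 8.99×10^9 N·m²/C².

By spherical symmetry E is radial; choose a Gaussian sphere of radius r = 12 cm (between the bodies, 6.63 cm < r < 21 cm).
The shell at 21 cm lies outside the Gaussian surface, so Q_enc = 24.2 μC = 2.42×10^-5 C.
By Gauss's law, ∮E·dA = E·4πr² = Q_enc/ε₀.
E = k|Q_enc|/r² = (8.99×10^9)(2.42×10^-5)/(0.12)² = 1.51×10^7 N/C.

E = 1.51×10^7 N/C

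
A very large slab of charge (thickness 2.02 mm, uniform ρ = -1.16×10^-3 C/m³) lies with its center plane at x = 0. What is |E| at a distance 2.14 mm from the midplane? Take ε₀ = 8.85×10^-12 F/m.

The point |x| = 2.14 mm lies outside the slab (half-thickness 0.00101 m). A symmetric pillbox spanning the full slab encloses Q_enc = ρ·d·A.
Flux = 2EA ⇒ E = |ρ|d/(2ε₀), independent of distance outside.
E = (1.16×10^-3)(0.00202)/(2·8.85×10^-12) = 1.32e5 N/C.

E = 1.32×10^5 N/C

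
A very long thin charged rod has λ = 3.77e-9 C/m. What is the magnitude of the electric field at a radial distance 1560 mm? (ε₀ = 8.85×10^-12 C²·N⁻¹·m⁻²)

By cylindrical symmetry E is radial; use a coaxial Gaussian cylinder of radius 1560 mm and length L.
Q_enc = λL, so λ_enc = 3.77e-9 C/m.
Gauss's law: E·2πrL = λ_enc L/ε₀.
E = |λ_enc|/(2πε₀r) = (3.77e-9)/(2π·8.85×10^-12·1.56) = 43.5 N/C.

43.5 V/m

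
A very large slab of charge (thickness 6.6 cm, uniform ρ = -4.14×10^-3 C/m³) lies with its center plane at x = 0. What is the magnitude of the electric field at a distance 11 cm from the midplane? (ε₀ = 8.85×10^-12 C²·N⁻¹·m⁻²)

The point |x| = 11 cm lies outside the slab (half-thickness 0.033 m). A symmetric pillbox spanning the full slab encloses Q_enc = ρ·d·A.
Flux = 2EA ⇒ E = |ρ|d/(2ε₀), independent of distance outside.
E = (4.14e-3)(0.066)/(2·8.85×10^-12) = 1.54×10^7 N/C.

1.54e7 N/C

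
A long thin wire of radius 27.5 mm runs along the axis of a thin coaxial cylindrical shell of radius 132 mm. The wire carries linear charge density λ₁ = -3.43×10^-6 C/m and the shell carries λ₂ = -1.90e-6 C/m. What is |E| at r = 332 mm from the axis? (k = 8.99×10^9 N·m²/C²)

By cylindrical symmetry E is radial; use a coaxial Gaussian cylinder of radius 332 mm and length L (r > 132 mm, enclosing both).
λ_enc = λ₁ + λ₂ = (-3.43×10^-6) + (-1.90e-6) = -5.33e-6 C/m.
Applying ∮E·dA = Q_enc/ε₀ with the end caps contributing no flux:
E = 2k|λ_enc|/r = 2(8.99×10^9)(5.33e-6)/(0.332) = 2.89×10^5 N/C.

|E| = 2.89×10^5 N/C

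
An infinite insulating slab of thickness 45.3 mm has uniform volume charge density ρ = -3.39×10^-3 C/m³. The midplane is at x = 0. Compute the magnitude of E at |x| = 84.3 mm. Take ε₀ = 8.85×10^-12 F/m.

The point |x| = 84.3 mm lies outside the slab (half-thickness 0.02265 m). A symmetric pillbox spanning the full slab encloses Q_enc = ρ·d·A.
Flux = 2EA ⇒ E = |ρ|d/(2ε₀), independent of distance outside.
E = (3.39e-3)(0.0453)/(2·8.85×10^-12) = 8.68×10^6 N/C.

E ≈ 8.68×10^6 N/C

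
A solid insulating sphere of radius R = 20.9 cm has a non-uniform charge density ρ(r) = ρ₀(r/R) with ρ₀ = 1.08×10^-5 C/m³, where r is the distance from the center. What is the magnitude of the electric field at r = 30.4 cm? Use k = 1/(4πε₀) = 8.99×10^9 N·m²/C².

E ≈ 3.01×10^4 V/m

Symmetry ⇒ E = E(r) r̂. Gaussian sphere of radius r = 30.4 cm (r > R, all charge enclosed).
Q_enc = 4π ∫₀^R ρ₀(r'/R)^1 r'² dr' = 4πρ₀R³/4 = 3.098×10^-7 C.
By Gauss's law, ∮E·dA = E·4πr² = Q_enc/ε₀.
E = k|Q_enc|/r² = (8.99×10^9)(3.098×10^-7)/(0.304)² = 3.01e4 N/C.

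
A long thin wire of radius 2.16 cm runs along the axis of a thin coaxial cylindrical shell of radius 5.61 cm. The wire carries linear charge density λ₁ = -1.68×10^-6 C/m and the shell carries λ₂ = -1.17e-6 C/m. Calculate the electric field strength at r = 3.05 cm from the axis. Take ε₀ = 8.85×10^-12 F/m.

E ≈ 9.91×10^5 N/C

Choose a coaxial cylinder of radius r = 3.05 cm (arbitrary length L) as the Gaussian surface (between the conductors, 2.16 cm < r < 5.61 cm).
The shell at 5.61 cm lies outside the Gaussian surface, so λ_enc = λ₁ = -1.68×10^-6 C/m.
Since E is radial and uniform over the curved surface, Φ = E·2πrL = Q_enc/ε₀ = λ_enc L/ε₀.
E = |λ_enc|/(2πε₀r) = (1.68×10^-6)/(2π·8.85×10^-12·0.0305) = 9.91e5 N/C.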